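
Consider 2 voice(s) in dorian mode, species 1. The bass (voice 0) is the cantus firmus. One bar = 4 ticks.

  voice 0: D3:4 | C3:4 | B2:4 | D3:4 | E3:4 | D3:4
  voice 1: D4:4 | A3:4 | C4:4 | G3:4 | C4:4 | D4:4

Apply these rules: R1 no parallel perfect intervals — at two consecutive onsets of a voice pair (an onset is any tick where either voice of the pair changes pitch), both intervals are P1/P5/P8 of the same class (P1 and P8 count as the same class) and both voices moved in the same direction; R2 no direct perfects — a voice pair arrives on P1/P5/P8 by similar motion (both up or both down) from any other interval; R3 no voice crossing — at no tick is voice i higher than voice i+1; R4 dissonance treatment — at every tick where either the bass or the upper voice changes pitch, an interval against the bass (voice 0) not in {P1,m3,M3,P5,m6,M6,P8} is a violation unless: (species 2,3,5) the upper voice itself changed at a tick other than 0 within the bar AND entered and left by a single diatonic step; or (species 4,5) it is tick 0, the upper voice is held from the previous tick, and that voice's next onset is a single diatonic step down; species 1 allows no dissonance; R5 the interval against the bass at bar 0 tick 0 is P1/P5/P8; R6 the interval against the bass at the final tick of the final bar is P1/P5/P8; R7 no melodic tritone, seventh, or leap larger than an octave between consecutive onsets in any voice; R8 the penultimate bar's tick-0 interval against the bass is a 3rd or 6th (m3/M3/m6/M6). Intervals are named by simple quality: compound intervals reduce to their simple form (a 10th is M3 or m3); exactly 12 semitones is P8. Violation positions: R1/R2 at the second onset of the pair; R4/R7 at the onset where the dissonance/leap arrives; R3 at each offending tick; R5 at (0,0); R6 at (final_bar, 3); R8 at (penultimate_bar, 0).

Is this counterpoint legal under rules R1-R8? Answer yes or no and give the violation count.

bar 0: v0=D3 v1=D4 (P8)
bar 1: v0=C3 v1=A3 (M6)
bar 2: v0=B2 v1=C4 (m2)
bar 3: v0=D3 v1=G3 (P4)
bar 4: v0=E3 v1=C4 (m6)
bar 5: v0=D3 v1=D4 (P8)
  R4 @ bar2.0: B2/C4 m2 untreated
  R4 @ bar3.0: D3/G3 P4 untreated

No (2 violations)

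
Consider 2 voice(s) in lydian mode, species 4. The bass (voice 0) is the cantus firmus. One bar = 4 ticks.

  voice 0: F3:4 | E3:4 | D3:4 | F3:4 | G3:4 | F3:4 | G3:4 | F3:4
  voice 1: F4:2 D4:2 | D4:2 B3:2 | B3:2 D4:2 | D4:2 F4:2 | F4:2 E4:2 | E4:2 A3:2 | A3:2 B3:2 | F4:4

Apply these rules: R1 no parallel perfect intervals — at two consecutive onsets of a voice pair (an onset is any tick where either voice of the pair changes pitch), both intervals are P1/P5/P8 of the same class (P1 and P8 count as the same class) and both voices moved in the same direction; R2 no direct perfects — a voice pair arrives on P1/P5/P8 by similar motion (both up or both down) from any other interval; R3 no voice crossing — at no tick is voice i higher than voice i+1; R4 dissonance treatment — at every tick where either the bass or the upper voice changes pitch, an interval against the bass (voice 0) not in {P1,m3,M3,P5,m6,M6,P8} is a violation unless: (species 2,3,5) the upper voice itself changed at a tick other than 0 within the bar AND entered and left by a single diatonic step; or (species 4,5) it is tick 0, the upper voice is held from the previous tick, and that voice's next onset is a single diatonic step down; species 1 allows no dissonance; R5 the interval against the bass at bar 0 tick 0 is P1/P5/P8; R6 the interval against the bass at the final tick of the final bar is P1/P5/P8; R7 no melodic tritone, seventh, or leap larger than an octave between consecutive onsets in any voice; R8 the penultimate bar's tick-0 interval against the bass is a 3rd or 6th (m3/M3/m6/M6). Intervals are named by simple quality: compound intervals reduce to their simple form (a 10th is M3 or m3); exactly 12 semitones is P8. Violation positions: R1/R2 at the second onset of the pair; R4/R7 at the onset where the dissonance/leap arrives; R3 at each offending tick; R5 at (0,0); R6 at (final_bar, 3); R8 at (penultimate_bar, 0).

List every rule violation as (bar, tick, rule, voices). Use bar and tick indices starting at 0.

bar 0: v0=F3 v1=F4 downbeat P8
bar 1: v0=E3 v1=D4 downbeat m7
bar 2: v0=D3 v1=B3 downbeat M6
bar 3: v0=F3 v1=D4 downbeat M6
bar 4: v0=G3 v1=F4 downbeat m7
bar 5: v0=F3 v1=E4 downbeat M7
bar 6: v0=G3 v1=A3 downbeat M2
bar 7: v0=F3 v1=F4 downbeat P8
  -> R4 @ bar 1 tick 0 v(0, 1): E3/D4 m7 untreated
  -> R4 @ bar 5 tick 0 v(0, 1): F3/E4 M7 untreated
  -> R4 @ bar 6 tick 0 v(0, 1): G3/A3 M2 untreated
  -> R8 @ bar 6 tick 0 v(0, 1): penult M2 not 3rd/6th
  -> R7 @ bar 7 tick 0 v(1,): B3->F4 leap 6st

(1, 0, R4, (0, 1))
(5, 0, R4, (0, 1))
(6, 0, R4, (0, 1))
(6, 0, R8, (0, 1))
(7, 0, R7, (1,))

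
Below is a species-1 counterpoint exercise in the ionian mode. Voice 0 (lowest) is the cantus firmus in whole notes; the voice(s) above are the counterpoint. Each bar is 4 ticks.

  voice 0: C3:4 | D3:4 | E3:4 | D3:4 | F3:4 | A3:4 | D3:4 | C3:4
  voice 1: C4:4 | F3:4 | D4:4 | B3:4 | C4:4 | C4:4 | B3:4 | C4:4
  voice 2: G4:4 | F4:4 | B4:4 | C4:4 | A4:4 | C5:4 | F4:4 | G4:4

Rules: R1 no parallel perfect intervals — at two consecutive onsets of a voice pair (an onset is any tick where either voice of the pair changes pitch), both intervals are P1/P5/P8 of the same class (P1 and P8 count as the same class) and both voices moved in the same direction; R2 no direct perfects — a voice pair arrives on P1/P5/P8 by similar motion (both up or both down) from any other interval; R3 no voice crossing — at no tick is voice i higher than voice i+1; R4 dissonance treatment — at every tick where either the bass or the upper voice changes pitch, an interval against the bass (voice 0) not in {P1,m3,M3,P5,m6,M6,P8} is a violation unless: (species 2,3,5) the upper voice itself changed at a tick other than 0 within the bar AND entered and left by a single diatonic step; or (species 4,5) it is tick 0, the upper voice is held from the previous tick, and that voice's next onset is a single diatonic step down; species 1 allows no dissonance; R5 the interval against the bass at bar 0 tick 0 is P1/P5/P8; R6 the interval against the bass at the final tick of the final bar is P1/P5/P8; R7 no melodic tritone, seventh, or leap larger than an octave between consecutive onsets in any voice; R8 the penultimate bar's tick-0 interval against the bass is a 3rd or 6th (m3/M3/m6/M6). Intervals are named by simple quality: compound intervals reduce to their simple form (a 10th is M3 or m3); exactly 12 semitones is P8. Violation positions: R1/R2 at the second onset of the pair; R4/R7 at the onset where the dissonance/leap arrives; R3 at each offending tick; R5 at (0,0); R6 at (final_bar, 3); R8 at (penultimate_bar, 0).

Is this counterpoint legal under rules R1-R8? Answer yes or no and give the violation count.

bar 0: v0=C3 v1=C4 v2=G4 (P5)
bar 1: v0=D3 v1=F3 v2=F4 (m3)
bar 2: v0=E3 v1=D4 v2=B4 (P5)
bar 3: v0=D3 v1=B3 v2=C4 (m7)
bar 4: v0=F3 v1=C4 v2=A4 (M3)
bar 5: v0=A3 v1=C4 v2=C5 (m3)
bar 6: v0=D3 v1=B3 v2=F4 (m3)
bar 7: v0=C3 v1=C4 v2=G4 (P5)
  R2 @ bar1.0: C4/G4 P5 -> F3/F4 P8 similar
  R2 @ bar2.0: D3/F4 m3 -> E3/B4 P5 similar
  R4 @ bar2.0: E3/D4 m7 untreated
  R7 @ bar2.0: F4->B4 leap 6st
  R4 @ bar3.0: D3/C4 m7 untreated
  R7 @ bar3.0: B4->C4 leap 11st
  R2 @ bar4.0: D3/B3 M6 -> F3/C4 P5 similar
  R2 @ bar7.0: B3/F4 TT -> C4/G4 P5 similar

No (8 violations)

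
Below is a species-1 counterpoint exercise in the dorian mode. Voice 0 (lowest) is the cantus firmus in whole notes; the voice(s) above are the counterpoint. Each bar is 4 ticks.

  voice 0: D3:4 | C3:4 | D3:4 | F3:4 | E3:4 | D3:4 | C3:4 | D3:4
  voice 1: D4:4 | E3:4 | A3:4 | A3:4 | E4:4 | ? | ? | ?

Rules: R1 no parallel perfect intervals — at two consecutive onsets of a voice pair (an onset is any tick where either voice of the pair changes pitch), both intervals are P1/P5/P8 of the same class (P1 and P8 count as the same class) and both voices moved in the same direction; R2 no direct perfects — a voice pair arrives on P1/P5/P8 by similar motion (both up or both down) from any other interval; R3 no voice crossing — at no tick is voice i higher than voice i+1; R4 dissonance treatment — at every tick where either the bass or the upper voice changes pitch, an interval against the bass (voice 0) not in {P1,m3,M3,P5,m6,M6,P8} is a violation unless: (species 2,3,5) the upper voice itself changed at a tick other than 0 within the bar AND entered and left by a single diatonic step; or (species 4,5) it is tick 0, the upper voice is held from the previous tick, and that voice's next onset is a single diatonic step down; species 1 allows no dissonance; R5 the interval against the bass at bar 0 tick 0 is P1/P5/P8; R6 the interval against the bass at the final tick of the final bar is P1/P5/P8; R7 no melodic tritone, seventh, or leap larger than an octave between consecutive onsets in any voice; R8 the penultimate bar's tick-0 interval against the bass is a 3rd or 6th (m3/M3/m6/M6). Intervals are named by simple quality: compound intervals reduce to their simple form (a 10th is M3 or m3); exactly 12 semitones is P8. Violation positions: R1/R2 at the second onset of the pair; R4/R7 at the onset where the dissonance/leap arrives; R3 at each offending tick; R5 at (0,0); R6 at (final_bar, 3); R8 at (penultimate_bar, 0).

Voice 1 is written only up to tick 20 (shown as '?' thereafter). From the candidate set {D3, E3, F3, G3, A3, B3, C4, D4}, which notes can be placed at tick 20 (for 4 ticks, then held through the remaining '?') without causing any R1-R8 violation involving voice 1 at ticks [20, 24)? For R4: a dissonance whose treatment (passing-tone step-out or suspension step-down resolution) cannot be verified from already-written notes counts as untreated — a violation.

D3: violates R1,R7
E3: violates R4
F3: violates R7
G3: violates R4
A3: violates R2
B3: legal
C4: violates R4
D4: violates R1

{B3}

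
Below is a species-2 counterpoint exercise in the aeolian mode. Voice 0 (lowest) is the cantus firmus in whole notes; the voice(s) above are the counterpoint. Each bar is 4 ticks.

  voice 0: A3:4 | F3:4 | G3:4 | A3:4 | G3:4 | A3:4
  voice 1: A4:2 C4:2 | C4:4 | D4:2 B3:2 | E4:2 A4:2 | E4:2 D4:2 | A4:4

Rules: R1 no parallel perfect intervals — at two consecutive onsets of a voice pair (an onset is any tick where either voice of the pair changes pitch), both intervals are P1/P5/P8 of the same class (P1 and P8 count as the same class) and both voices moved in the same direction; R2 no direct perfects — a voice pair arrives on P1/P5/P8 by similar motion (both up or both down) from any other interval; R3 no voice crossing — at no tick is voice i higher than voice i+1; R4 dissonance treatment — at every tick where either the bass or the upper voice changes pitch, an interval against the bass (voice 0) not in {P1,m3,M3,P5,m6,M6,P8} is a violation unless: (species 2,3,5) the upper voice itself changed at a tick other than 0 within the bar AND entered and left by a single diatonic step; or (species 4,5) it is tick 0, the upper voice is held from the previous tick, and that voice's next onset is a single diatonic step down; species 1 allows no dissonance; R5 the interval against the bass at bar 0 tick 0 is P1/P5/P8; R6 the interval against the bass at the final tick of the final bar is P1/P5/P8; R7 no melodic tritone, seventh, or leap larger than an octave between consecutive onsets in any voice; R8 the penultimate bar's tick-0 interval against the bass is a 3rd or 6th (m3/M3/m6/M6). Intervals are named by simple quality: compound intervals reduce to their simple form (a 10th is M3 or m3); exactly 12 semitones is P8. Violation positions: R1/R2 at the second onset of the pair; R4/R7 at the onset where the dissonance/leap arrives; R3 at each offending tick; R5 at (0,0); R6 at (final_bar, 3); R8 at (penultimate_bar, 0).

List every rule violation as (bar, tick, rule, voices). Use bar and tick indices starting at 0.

bar 0: v0=A3 v1=A4 downbeat P8
bar 1: v0=F3 v1=C4 downbeat P5
bar 2: v0=G3 v1=D4 downbeat P5
bar 3: v0=A3 v1=E4 downbeat P5
bar 4: v0=G3 v1=E4 downbeat M6
bar 5: v0=A3 v1=A4 downbeat P8
  -> R1 @ bar 2 tick 0 v(0, 1): F3/C4 P5 -> G3/D4 P5 similar
  -> R2 @ bar 3 tick 0 v(0, 1): G3/B3 M3 -> A3/E4 P5 similar
  -> R2 @ bar 5 tick 0 v(0, 1): G3/D4 P5 -> A3/A4 P8 similar

(2, 0, R1, (0, 1))
(3, 0, R2, (0, 1))
(5, 0, R2, (0, 1))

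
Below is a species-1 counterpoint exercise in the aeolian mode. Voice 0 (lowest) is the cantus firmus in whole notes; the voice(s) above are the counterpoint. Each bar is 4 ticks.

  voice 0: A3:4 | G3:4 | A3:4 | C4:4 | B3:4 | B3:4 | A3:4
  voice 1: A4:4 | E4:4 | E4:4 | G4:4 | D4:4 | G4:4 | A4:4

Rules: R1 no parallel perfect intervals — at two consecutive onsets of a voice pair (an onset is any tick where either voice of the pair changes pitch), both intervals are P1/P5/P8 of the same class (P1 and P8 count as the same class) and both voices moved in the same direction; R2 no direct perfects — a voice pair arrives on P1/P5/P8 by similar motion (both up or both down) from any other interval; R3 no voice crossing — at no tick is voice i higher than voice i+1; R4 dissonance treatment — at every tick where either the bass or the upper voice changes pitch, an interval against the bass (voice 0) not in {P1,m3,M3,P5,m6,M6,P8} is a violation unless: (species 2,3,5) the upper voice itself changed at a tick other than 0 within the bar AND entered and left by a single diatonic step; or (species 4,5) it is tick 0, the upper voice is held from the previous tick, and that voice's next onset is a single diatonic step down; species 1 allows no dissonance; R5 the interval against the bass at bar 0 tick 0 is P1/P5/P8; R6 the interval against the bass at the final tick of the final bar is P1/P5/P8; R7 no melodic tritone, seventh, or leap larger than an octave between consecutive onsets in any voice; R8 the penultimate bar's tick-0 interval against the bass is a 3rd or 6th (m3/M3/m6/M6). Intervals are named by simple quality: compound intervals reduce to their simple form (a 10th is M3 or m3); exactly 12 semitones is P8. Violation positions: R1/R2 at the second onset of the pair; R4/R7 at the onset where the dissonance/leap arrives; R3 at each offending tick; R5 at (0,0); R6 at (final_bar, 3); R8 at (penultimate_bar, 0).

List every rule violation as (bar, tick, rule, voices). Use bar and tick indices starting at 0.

bar 0: v0=A3 v1=A4 downbeat P8
bar 1: v0=G3 v1=E4 downbeat M6
bar 2: v0=A3 v1=E4 downbeat P5
bar 3: v0=C4 v1=G4 downbeat P5
bar 4: v0=B3 v1=D4 downbeat m3
bar 5: v0=B3 v1=G4 downbeat m6
bar 6: v0=A3 v1=A4 downbeat P8
  -> R1 @ bar 3 tick 0 v(0, 1): A3/E4 P5 -> C4/G4 P5 similar

(3, 0, R1, (0, 1))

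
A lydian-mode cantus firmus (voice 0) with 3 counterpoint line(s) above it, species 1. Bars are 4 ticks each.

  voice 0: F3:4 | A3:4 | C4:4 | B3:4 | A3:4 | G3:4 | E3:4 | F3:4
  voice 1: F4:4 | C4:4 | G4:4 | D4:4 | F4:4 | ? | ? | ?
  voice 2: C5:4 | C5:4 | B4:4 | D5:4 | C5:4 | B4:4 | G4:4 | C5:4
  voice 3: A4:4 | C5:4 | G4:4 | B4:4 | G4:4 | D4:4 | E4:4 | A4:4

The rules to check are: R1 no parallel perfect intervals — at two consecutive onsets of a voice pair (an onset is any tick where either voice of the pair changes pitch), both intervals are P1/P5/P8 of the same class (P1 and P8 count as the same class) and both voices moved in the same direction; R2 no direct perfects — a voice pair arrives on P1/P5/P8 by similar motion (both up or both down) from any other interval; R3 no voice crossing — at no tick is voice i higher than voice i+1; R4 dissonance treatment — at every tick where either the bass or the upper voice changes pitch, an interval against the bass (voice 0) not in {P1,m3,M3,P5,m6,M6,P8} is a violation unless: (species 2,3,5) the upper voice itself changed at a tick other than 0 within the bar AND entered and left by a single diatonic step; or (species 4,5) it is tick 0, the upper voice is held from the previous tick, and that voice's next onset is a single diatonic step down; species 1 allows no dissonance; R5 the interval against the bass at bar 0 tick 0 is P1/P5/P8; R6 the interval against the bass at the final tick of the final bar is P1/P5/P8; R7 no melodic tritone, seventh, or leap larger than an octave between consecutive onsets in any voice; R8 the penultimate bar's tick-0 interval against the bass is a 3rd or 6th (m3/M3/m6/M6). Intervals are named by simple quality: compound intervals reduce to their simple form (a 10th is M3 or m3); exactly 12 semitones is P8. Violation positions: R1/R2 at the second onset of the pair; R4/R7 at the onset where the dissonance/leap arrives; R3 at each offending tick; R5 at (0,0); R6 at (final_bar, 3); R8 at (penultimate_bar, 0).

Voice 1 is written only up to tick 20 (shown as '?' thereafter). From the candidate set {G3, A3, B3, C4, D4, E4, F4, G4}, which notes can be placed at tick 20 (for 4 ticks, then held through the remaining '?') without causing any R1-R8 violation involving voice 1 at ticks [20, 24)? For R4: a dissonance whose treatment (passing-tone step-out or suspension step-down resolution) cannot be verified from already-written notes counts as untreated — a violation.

{G4}

G3: violates R2,R7
A3: violates R4
B3: violates R2,R7
C4: violates R4
D4: violates R2
E4: violates R1
F4: violates R4
G4: legal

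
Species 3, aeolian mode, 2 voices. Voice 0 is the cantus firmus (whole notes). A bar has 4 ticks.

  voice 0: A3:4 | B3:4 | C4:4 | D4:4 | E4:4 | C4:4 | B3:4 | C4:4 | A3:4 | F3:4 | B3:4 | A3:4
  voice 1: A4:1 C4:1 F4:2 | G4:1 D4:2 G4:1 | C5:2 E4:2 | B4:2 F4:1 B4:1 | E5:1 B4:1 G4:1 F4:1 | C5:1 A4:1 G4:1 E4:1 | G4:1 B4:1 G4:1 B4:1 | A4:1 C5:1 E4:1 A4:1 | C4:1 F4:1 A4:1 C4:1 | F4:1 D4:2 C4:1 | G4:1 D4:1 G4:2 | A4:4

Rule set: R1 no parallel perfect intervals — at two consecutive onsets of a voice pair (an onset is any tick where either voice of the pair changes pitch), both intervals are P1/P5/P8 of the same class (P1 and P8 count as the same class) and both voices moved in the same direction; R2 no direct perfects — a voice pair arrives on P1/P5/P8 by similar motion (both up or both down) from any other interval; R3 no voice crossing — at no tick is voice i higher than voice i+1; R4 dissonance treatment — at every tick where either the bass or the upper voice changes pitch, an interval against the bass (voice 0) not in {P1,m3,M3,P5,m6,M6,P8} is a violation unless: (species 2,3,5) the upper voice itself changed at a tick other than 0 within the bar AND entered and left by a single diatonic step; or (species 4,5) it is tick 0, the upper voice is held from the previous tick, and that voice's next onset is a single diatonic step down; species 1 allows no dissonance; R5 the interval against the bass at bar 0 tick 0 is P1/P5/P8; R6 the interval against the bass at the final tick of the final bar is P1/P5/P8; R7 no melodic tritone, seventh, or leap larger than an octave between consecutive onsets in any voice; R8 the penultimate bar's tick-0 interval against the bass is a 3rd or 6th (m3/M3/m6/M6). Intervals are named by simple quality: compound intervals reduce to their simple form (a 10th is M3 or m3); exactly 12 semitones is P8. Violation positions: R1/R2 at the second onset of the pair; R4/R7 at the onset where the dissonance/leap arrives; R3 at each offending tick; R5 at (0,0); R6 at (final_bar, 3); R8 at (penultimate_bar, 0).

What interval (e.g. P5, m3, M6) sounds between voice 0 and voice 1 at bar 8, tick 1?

voice 0=A3 voice 1=F4 -> m6

m6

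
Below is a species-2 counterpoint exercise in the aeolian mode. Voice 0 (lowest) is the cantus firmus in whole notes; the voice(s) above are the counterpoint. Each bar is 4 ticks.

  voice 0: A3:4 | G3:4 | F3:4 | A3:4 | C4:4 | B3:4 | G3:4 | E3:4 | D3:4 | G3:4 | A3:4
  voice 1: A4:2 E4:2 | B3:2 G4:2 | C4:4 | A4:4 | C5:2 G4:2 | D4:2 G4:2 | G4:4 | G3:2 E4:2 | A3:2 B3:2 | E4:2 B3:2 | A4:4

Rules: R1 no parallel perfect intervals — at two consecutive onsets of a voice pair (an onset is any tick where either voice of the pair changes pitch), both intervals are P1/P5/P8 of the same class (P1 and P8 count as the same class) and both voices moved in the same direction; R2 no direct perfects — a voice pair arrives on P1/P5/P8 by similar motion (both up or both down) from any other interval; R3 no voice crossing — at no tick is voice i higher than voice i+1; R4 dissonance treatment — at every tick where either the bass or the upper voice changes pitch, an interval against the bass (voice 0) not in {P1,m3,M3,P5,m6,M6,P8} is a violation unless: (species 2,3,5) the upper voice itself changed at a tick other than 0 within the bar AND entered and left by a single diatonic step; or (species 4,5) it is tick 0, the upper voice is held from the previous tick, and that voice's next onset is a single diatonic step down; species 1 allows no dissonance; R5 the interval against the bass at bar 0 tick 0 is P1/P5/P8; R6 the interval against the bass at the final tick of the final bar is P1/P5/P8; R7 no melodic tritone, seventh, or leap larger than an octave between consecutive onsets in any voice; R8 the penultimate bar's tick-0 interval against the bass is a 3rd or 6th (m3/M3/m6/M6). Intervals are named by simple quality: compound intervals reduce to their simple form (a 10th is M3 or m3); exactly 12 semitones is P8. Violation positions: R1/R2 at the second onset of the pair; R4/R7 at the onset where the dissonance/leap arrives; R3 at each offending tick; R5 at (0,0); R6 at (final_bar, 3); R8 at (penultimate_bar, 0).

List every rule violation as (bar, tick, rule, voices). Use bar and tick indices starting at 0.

bar 0: v0=A3 v1=A4 downbeat P8
bar 1: v0=G3 v1=B3 downbeat M3
bar 2: v0=F3 v1=C4 downbeat P5
bar 3: v0=A3 v1=A4 downbeat P8
bar 4: v0=C4 v1=C5 downbeat P8
bar 5: v0=B3 v1=D4 downbeat m3
bar 6: v0=G3 v1=G4 downbeat P8
bar 7: v0=E3 v1=G3 downbeat m3
bar 8: v0=D3 v1=A3 downbeat P5
bar 9: v0=G3 v1=E4 downbeat M6
bar 10: v0=A3 v1=A4 downbeat P8
  -> R2 @ bar 2 tick 0 v(0, 1): G3/G4 P8 -> F3/C4 P5 similar
  -> R2 @ bar 3 tick 0 v(0, 1): F3/C4 P5 -> A3/A4 P8 similar
  -> R1 @ bar 4 tick 0 v(0, 1): A3/A4 P8 -> C4/C5 P8 similar
  -> R2 @ bar 8 tick 0 v(0, 1): E3/E4 P8 -> D3/A3 P5 similar
  -> R2 @ bar 10 tick 0 v(0, 1): G3/B3 M3 -> A3/A4 P8 similar
  -> R7 @ bar 10 tick 0 v(1,): B3->A4 leap 10st

(2, 0, R2, (0, 1))
(3, 0, R2, (0, 1))
(4, 0, R1, (0, 1))
(8, 0, R2, (0, 1))
(10, 0, R2, (0, 1))
(10, 0, R7, (1,))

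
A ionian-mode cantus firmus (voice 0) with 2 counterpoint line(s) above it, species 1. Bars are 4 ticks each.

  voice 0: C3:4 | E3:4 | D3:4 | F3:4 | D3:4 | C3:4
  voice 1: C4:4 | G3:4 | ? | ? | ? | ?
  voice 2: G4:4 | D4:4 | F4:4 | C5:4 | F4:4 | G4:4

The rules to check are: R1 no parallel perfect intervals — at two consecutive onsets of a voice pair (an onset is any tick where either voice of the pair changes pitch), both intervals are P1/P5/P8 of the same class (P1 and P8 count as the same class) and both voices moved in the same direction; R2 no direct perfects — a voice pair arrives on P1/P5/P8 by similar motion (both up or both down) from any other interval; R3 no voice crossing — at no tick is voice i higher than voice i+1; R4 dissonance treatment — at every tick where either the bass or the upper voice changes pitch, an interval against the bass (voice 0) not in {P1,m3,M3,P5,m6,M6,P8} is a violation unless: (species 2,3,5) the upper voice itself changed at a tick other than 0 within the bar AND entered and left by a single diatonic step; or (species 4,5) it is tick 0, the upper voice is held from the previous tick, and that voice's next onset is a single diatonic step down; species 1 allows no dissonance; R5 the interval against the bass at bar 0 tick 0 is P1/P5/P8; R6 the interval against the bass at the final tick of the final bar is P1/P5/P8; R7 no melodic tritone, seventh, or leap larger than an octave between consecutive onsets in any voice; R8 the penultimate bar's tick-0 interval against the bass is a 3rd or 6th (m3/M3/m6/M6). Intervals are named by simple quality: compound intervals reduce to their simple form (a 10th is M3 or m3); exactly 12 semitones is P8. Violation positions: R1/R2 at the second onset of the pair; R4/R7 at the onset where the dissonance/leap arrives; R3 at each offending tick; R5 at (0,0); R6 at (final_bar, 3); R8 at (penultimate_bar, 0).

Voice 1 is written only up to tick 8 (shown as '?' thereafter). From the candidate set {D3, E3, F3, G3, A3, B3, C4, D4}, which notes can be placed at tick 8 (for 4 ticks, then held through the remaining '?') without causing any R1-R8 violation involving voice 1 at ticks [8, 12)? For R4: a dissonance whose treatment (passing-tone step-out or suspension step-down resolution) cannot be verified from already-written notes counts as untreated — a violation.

{A3, B3, D4, F3}

D3: violates R2
E3: violates R4
F3: legal
G3: violates R4
A3: legal
B3: legal
C4: violates R4
D4: legal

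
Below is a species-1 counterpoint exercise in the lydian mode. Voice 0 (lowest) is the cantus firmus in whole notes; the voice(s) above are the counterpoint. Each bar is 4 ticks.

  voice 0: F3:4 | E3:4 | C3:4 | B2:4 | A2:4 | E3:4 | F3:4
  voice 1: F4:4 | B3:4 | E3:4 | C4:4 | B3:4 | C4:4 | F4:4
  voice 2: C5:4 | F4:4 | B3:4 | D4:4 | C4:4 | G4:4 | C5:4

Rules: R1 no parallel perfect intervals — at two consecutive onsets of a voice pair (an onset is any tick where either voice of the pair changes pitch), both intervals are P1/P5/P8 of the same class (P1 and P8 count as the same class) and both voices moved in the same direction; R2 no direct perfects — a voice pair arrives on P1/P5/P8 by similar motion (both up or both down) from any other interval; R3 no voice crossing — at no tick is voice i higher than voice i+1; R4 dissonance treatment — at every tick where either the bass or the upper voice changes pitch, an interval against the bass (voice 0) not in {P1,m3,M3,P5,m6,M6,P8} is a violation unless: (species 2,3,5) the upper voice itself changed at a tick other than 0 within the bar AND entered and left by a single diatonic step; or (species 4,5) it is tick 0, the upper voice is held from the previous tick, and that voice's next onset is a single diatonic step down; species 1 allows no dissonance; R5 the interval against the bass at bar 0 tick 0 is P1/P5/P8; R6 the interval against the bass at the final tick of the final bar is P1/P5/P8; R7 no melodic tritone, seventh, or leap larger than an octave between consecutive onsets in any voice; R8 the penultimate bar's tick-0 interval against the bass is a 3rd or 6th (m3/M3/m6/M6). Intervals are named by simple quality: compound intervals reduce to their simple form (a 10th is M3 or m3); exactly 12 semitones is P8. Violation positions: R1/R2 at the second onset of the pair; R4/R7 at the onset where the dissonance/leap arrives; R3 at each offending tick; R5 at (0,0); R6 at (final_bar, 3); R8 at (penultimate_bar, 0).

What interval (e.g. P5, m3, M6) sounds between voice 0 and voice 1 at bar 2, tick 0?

voice 0=C3 voice 1=E3 -> M3

M3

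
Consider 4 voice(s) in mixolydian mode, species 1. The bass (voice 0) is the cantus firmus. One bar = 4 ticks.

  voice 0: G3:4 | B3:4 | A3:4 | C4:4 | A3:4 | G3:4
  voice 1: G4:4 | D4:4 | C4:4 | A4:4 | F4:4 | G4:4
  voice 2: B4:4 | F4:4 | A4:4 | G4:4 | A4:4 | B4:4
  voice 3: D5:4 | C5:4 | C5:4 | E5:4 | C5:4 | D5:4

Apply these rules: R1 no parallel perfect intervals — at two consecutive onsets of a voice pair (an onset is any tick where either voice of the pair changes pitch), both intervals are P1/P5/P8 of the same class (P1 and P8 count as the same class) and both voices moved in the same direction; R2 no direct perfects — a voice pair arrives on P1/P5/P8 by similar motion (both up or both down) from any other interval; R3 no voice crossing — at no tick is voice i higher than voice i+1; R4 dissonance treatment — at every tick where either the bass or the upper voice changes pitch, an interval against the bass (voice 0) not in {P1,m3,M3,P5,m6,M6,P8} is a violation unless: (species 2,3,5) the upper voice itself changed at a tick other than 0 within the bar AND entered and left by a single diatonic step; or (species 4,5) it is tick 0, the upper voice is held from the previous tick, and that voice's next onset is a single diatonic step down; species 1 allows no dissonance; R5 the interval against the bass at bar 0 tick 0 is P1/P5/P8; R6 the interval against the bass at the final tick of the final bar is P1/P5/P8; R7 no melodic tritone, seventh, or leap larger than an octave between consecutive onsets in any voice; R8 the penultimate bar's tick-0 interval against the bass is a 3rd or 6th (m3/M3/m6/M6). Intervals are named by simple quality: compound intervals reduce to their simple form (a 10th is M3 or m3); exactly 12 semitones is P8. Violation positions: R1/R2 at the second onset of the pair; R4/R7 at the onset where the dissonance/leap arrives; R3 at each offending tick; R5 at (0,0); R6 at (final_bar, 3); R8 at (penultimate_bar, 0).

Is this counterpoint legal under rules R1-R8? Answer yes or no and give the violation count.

bar 0: v0=G3 v1=G4 v2=B4 v3=D5 (P5)
bar 1: v0=B3 v1=D4 v2=F4 v3=C5 (m2)
bar 2: v0=A3 v1=C4 v2=A4 v3=C5 (m3)
bar 3: v0=C4 v1=A4 v2=G4 v3=E5 (M3)
bar 4: v0=A3 v1=F4 v2=A4 v3=C5 (m3)
bar 5: v0=G3 v1=G4 v2=B4 v3=D5 (P5)
  R5 @ bar0.0: opens on M3
  R2 @ bar1.0: B4/D5 m3 -> F4/C5 P5 similar
  R4 @ bar1.0: B3/F4 TT untreated
  R4 @ bar1.0: B3/C5 m2 untreated
  R7 @ bar1.0: B4->F4 leap 6st
  R2 @ bar3.0: C4/C5 P8 -> A4/E5 P5 similar
  R3 @ bar3.0: A4 above G4
  R3 @ bar3.1: A4 above G4
  R3 @ bar3.2: A4 above G4
  R3 @ bar3.3: A4 above G4
  R1 @ bar4.0: A4/E5 P5 -> F4/C5 P5 similar
  R8 @ bar4.0: penult P8 not 3rd/6th
  R1 @ bar5.0: F4/C5 P5 -> G4/D5 P5 similar
  R6 @ bar5.3: closes on M3

No (14 violations)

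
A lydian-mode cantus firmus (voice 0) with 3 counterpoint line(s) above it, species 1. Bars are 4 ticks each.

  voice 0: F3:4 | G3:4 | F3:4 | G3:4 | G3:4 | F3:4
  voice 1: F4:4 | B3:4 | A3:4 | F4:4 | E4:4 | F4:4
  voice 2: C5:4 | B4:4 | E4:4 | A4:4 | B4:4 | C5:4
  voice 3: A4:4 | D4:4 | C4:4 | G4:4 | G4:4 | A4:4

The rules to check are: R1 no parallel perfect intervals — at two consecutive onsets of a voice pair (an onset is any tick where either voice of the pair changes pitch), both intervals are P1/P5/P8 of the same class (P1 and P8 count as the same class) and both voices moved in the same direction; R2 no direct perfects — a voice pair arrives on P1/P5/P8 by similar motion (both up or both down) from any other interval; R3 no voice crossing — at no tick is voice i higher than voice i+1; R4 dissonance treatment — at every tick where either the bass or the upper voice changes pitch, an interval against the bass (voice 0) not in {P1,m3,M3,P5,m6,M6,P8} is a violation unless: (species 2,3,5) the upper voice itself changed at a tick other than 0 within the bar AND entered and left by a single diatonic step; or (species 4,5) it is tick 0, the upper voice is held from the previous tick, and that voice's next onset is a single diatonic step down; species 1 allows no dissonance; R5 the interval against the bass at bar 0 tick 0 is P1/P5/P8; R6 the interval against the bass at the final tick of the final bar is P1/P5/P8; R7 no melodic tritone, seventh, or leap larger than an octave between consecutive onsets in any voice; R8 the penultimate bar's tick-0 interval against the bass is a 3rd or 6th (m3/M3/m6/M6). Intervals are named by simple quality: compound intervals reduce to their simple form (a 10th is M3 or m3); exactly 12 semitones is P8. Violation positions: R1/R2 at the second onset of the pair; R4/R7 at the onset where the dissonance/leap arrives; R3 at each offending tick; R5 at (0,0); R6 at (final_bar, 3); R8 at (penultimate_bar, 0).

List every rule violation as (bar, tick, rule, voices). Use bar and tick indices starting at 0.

(0, 0, R3, (2, 3))
(0, 0, R5, (0, 3))
(0, 1, R3, (2, 3))
(0, 2, R3, (2, 3))
(0, 3, R3, (2, 3))
(1, 0, R2, (1, 2))
(1, 0, R3, (2, 3))
(1, 0, R7, (1,))
(1, 1, R3, (2, 3))
(1, 2, R3, (2, 3))
(1, 3, R3, (2, 3))
(2, 0, R1, (0, 3))
(2, 0, R2, (1, 2))
(2, 0, R3, (2, 3))
(2, 0, R4, (0, 2))
(2, 1, R3, (2, 3))
(2, 2, R3, (2, 3))
(2, 3, R3, (2, 3))
(3, 0, R2, (0, 3))
(3, 0, R3, (2, 3))
(3, 0, R4, (0, 1))
(3, 0, R4, (0, 2))
(3, 1, R3, (2, 3))
(3, 2, R3, (2, 3))
(3, 3, R3, (2, 3))
(4, 0, R3, (2, 3))
(4, 0, R8, (0, 3))
(4, 1, R3, (2, 3))
(4, 2, R3, (2, 3))
(4, 3, R3, (2, 3))
(5, 0, R1, (1, 2))
(5, 0, R3, (2, 3))
(5, 1, R3, (2, 3))
(5, 2, R3, (2, 3))
(5, 3, R3, (2, 3))
(5, 3, R6, (0, 3))

bar 0: v0=F3 v1=F4 v2=C5 v3=A4 downbeat M3
bar 1: v0=G3 v1=B3 v2=B4 v3=D4 downbeat P5
bar 2: v0=F3 v1=A3 v2=E4 v3=C4 downbeat P5
bar 3: v0=G3 v1=F4 v2=A4 v3=G4 downbeat P8
bar 4: v0=G3 v1=E4 v2=B4 v3=G4 downbeat P8
bar 5: v0=F3 v1=F4 v2=C5 v3=A4 downbeat M3
  -> R3 @ bar 0 tick 0 v(2, 3): C5 above A4
  -> R5 @ bar 0 tick 0 v(0, 3): opens on M3
  -> R3 @ bar 0 tick 1 v(2, 3): C5 above A4
  -> R3 @ bar 0 tick 2 v(2, 3): C5 above A4
  -> R3 @ bar 0 tick 3 v(2, 3): C5 above A4
  -> R2 @ bar 1 tick 0 v(1, 2): F4/C5 P5 -> B3/B4 P8 similar
  -> R3 @ bar 1 tick 0 v(2, 3): B4 above D4
  -> R7 @ bar 1 tick 0 v(1,): F4->B3 leap 6st
  -> R3 @ bar 1 tick 1 v(2, 3): B4 above D4
  -> R3 @ bar 1 tick 2 v(2, 3): B4 above D4
  -> R3 @ bar 1 tick 3 v(2, 3): B4 above D4
  -> R1 @ bar 2 tick 0 v(0, 3): G3/D4 P5 -> F3/C4 P5 similar
  -> R2 @ bar 2 tick 0 v(1, 2): B3/B4 P8 -> A3/E4 P5 similar
  -> R3 @ bar 2 tick 0 v(2, 3): E4 above C4
  -> R4 @ bar 2 tick 0 v(0, 2): F3/E4 M7 untreated
  -> R3 @ bar 2 tick 1 v(2, 3): E4 above C4
  -> R3 @ bar 2 tick 2 v(2, 3): E4 above C4
  -> R3 @ bar 2 tick 3 v(2, 3): E4 above C4
  -> R2 @ bar 3 tick 0 v(0, 3): F3/C4 P5 -> G3/G4 P8 similar
  -> R3 @ bar 3 tick 0 v(2, 3): A4 above G4
  -> R4 @ bar 3 tick 0 v(0, 1): G3/F4 m7 untreated
  -> R4 @ bar 3 tick 0 v(0, 2): G3/A4 M2 untreated
  -> R3 @ bar 3 tick 1 v(2, 3): A4 above G4
  -> R3 @ bar 3 tick 2 v(2, 3): A4 above G4
  -> R3 @ bar 3 tick 3 v(2, 3): A4 above G4
  -> R3 @ bar 4 tick 0 v(2, 3): B4 above G4
  -> R8 @ bar 4 tick 0 v(0, 3): penult P8 not 3rd/6th
  -> R3 @ bar 4 tick 1 v(2, 3): B4 above G4
  -> R3 @ bar 4 tick 2 v(2, 3): B4 above G4
  -> R3 @ bar 4 tick 3 v(2, 3): B4 above G4
  -> R1 @ bar 5 tick 0 v(1, 2): E4/B4 P5 -> F4/C5 P5 similar
  -> R3 @ bar 5 tick 0 v(2, 3): C5 above A4
  -> R3 @ bar 5 tick 1 v(2, 3): C5 above A4
  -> R3 @ bar 5 tick 2 v(2, 3): C5 above A4
  -> R3 @ bar 5 tick 3 v(2, 3): C5 above A4
  -> R6 @ bar 5 tick 3 v(0, 3): closes on M3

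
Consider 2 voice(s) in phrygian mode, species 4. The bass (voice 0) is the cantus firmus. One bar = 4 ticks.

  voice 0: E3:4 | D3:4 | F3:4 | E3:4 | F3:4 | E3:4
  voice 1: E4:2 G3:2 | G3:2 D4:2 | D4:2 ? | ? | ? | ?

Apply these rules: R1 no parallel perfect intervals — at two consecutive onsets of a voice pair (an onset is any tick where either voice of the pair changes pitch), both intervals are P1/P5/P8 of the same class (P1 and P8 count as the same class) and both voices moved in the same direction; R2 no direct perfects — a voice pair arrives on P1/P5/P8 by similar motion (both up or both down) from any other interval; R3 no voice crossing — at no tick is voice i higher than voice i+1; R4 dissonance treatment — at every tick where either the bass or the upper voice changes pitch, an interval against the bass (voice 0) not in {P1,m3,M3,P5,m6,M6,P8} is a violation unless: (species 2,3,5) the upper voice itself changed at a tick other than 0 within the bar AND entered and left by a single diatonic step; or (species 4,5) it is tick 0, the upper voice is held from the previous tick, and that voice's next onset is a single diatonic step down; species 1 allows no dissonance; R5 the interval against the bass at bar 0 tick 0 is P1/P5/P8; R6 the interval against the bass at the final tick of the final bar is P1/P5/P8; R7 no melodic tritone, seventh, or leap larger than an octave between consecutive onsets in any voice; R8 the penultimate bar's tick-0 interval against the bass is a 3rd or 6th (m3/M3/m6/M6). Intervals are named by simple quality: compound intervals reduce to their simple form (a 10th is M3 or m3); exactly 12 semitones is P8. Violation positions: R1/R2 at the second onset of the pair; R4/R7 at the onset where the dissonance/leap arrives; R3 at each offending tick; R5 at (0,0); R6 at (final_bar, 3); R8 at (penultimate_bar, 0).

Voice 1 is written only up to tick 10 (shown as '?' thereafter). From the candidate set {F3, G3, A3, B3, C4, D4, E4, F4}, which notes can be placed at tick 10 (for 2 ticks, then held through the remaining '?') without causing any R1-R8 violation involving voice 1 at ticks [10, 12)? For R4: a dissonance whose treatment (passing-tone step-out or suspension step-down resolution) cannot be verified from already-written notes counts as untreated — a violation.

{A3, C4, D4, F3, F4}

F3: legal
G3: violates R4
A3: legal
B3: violates R4
C4: legal
D4: legal
E4: violates R4
F4: legal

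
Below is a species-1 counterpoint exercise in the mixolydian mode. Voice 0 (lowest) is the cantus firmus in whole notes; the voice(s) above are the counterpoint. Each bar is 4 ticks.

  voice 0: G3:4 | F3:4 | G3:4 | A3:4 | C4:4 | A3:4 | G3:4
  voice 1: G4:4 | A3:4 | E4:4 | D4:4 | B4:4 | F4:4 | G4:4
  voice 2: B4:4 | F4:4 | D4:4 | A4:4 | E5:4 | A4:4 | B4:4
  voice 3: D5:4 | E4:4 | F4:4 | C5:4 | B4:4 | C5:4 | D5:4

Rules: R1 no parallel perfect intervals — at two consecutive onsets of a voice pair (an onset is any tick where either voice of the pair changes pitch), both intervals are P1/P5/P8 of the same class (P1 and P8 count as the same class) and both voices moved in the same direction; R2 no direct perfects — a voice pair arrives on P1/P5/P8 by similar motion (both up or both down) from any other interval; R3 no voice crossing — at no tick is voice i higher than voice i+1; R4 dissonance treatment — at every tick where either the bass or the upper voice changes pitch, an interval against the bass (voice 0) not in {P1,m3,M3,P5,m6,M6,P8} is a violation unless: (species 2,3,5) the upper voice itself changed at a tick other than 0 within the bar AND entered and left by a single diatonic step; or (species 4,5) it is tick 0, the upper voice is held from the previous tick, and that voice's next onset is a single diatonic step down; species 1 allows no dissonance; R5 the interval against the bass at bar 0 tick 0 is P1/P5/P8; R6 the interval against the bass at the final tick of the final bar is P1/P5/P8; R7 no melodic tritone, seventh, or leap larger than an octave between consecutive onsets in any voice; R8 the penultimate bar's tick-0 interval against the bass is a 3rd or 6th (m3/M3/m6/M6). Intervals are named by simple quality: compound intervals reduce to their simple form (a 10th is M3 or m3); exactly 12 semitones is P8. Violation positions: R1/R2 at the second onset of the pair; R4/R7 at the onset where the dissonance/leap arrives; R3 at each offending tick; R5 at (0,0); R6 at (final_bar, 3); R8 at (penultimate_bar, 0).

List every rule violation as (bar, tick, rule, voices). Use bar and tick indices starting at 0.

(0, 0, R5, (0, 2))
(1, 0, R1, (1, 3))
(1, 0, R2, (0, 2))
(1, 0, R3, (2, 3))
(1, 0, R4, (0, 3))
(1, 0, R7, (1,))
(1, 0, R7, (2,))
(1, 0, R7, (3,))
(1, 1, R3, (2, 3))
(1, 2, R3, (2, 3))
(1, 3, R3, (2, 3))
(2, 0, R3, (1, 2))
(2, 0, R4, (0, 3))
(2, 1, R3, (1, 2))
(2, 2, R3, (1, 2))
(2, 3, R3, (1, 2))
(3, 0, R2, (0, 2))
(3, 0, R4, (0, 1))
(4, 0, R3, (2, 3))
(4, 0, R4, (0, 1))
(4, 0, R4, (0, 3))
(4, 1, R3, (2, 3))
(4, 2, R3, (2, 3))
(4, 3, R3, (2, 3))
(5, 0, R2, (0, 2))
(5, 0, R7, (1,))
(5, 0, R8, (0, 2))
(6, 0, R1, (1, 3))
(6, 3, R6, (0, 2))

bar 0: v0=G3 v1=G4 v2=B4 v3=D5 downbeat P5
bar 1: v0=F3 v1=A3 v2=F4 v3=E4 downbeat M7
bar 2: v0=G3 v1=E4 v2=D4 v3=F4 downbeat m7
bar 3: v0=A3 v1=D4 v2=A4 v3=C5 downbeat m3
bar 4: v0=C4 v1=B4 v2=E5 v3=B4 downbeat M7
bar 5: v0=A3 v1=F4 v2=A4 v3=C5 downbeat m3
bar 6: v0=G3 v1=G4 v2=B4 v3=D5 downbeat P5
  -> R5 @ bar 0 tick 0 v(0, 2): opens on M3
  -> R1 @ bar 1 tick 0 v(1, 3): G4/D5 P5 -> A3/E4 P5 similar
  -> R2 @ bar 1 tick 0 v(0, 2): G3/B4 M3 -> F3/F4 P8 similar
  -> R3 @ bar 1 tick 0 v(2, 3): F4 above E4
  -> R4 @ bar 1 tick 0 v(0, 3): F3/E4 M7 untreated
  -> R7 @ bar 1 tick 0 v(1,): G4->A3 leap 10st
  -> R7 @ bar 1 tick 0 v(2,): B4->F4 leap 6st
  -> R7 @ bar 1 tick 0 v(3,): D5->E4 leap 10st
  -> R3 @ bar 1 tick 1 v(2, 3): F4 above E4
  -> R3 @ bar 1 tick 2 v(2, 3): F4 above E4
  -> R3 @ bar 1 tick 3 v(2, 3): F4 above E4
  -> R3 @ bar 2 tick 0 v(1, 2): E4 above D4
  -> R4 @ bar 2 tick 0 v(0, 3): G3/F4 m7 untreated
  -> R3 @ bar 2 tick 1 v(1, 2): E4 above D4
  -> R3 @ bar 2 tick 2 v(1, 2): E4 above D4
  -> R3 @ bar 2 tick 3 v(1, 2): E4 above D4
  -> R2 @ bar 3 tick 0 v(0, 2): G3/D4 P5 -> A3/A4 P8 similar
  -> R4 @ bar 3 tick 0 v(0, 1): A3/D4 P4 untreated
  -> R3 @ bar 4 tick 0 v(2, 3): E5 above B4
  -> R4 @ bar 4 tick 0 v(0, 1): C4/B4 M7 untreated
  -> R4 @ bar 4 tick 0 v(0, 3): C4/B4 M7 untreated
  -> R3 @ bar 4 tick 1 v(2, 3): E5 above B4
  -> R3 @ bar 4 tick 2 v(2, 3): E5 above B4
  -> R3 @ bar 4 tick 3 v(2, 3): E5 above B4
  -> R2 @ bar 5 tick 0 v(0, 2): C4/E5 M3 -> A3/A4 P8 similar
  -> R7 @ bar 5 tick 0 v(1,): B4->F4 leap 6st
  -> R8 @ bar 5 tick 0 v(0, 2): penult P8 not 3rd/6th
  -> R1 @ bar 6 tick 0 v(1, 3): F4/C5 P5 -> G4/D5 P5 similar
  -> R6 @ bar 6 tick 3 v(0, 2): closes on M3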